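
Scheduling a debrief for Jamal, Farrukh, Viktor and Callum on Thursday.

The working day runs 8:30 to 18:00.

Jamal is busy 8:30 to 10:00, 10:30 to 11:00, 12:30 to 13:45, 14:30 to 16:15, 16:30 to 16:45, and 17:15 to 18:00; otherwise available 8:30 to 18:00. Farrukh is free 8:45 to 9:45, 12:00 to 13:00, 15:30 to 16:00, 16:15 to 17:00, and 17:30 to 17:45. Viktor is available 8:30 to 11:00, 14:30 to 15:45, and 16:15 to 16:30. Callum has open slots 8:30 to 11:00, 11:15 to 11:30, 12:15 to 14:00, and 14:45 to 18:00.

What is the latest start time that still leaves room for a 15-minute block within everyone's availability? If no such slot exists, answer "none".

Jamal free within 08:30–18:00: 10:00–10:30, 11:00–12:30, 13:45–14:30, 16:15–16:30, 16:45–17:15.
Jamal ∩ Farrukh: 12:00–12:30, 16:15–16:30, 16:45–17:00.
Jamal ∩ Farrukh ∩ Viktor: 16:15–16:30.
Jamal ∩ Farrukh ∩ Viktor ∩ Callum: 16:15–16:30.
Windows ≥ 15 min: 16:15–16:30.
Latest start in the last window 16:15–16:30 is 16:30 − 15 min = 16:15.

16:15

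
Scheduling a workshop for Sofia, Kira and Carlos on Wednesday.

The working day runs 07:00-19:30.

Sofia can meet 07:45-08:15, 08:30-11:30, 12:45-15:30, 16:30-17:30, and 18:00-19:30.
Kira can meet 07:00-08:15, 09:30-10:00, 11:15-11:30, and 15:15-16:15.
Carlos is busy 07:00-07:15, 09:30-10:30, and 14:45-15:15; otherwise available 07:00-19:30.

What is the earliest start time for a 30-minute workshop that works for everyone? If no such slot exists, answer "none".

07:45

Carlos free within 07:00–19:30: 07:15–09:30, 10:30–14:45, 15:15–19:30.
Sofia ∩ Kira: 07:45–08:15, 09:30–10:00, 11:15–11:30, 15:15–15:30.
Sofia ∩ Kira ∩ Carlos: 07:45–08:15, 11:15–11:30, 15:15–15:30.
Windows ≥ 30 min: 07:45–08:15.
Earliest such window starts at 07:45.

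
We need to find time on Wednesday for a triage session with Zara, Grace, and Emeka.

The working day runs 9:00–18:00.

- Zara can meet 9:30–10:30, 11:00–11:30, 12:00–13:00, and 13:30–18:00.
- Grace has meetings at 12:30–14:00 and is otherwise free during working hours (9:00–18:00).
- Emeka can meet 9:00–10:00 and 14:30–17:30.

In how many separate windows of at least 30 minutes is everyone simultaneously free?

2

Grace free within 09:00–18:00: 09:00–12:30, 14:00–18:00.
Zara ∩ Grace: 09:30–10:30, 11:00–11:30, 12:00–12:30, 14:00–18:00.
Zara ∩ Grace ∩ Emeka: 09:30–10:00, 14:30–17:30.
Windows ≥ 30 min: 09:30–10:00, 14:30–17:30.
That's 2 windows.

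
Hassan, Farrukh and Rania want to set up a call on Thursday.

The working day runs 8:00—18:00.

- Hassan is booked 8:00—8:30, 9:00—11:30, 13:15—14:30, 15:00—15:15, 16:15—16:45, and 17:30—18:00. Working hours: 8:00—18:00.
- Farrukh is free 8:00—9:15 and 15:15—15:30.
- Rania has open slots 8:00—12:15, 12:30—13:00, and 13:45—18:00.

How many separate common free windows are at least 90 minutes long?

Hassan free within 08:00–18:00: 08:30–09:00, 11:30–13:15, 14:30–15:00, 15:15–16:15, 16:45–17:30.
Hassan ∩ Farrukh: 08:30–09:00, 15:15–15:30.
Hassan ∩ Farrukh ∩ Rania: 08:30–09:00, 15:15–15:30.
Windows ≥ 90 min: (none).
That's 0 windows.

0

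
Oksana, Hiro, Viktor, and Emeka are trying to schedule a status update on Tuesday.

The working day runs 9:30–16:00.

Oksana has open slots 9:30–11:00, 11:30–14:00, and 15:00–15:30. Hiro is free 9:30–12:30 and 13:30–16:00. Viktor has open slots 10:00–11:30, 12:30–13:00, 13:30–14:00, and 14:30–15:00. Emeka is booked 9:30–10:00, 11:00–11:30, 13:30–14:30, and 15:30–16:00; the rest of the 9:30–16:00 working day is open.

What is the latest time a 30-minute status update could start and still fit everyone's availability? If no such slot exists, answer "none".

Emeka free within 09:30–16:00: 10:00–11:00, 11:30–13:30, 14:30–15:30.
Oksana ∩ Hiro: 09:30–11:00, 11:30–12:30, 13:30–14:00, 15:00–15:30.
Oksana ∩ Hiro ∩ Viktor: 10:00–11:00, 13:30–14:00.
Oksana ∩ Hiro ∩ Viktor ∩ Emeka: 10:00–11:00.
Windows ≥ 30 min: 10:00–11:00.
Latest start in the last window 10:00–11:00 is 11:00 − 30 min = 10:30.

10:30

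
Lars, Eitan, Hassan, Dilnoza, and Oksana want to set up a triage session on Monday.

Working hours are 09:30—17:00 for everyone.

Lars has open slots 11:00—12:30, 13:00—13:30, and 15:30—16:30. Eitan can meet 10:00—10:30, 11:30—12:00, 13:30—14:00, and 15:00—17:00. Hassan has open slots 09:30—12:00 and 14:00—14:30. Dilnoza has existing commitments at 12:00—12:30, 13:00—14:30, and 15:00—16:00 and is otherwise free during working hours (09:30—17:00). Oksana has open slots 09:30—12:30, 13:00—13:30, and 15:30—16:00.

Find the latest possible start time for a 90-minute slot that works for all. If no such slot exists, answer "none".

none

Dilnoza free within 09:30–17:00: 09:30–12:00, 12:30–13:00, 14:30–15:00, 16:00–17:00.
Lars ∩ Eitan: 11:30–12:00, 15:30–16:30.
Lars ∩ Eitan ∩ Hassan: 11:30–12:00.
Lars ∩ Eitan ∩ Hassan ∩ Dilnoza: 11:30–12:00.
Lars ∩ Eitan ∩ Hassan ∩ Dilnoza ∩ Oksana: 11:30–12:00.
Windows ≥ 90 min: (none).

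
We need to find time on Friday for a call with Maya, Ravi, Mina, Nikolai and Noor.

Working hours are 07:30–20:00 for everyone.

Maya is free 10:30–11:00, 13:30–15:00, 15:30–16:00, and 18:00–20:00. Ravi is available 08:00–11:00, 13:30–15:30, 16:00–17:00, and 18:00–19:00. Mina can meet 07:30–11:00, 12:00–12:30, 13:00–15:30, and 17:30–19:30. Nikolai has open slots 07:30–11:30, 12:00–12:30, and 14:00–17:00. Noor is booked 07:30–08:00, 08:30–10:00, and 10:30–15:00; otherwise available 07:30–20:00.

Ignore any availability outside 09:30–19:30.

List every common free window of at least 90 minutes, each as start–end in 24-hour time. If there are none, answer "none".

Noor free within 07:30–20:00: 08:00–08:30, 10:00–10:30, 15:00–20:00.
Maya ∩ Ravi: 10:30–11:00, 13:30–15:00, 18:00–19:00.
Maya ∩ Ravi ∩ Mina: 10:30–11:00, 13:30–15:00, 18:00–19:00.
Maya ∩ Ravi ∩ Mina ∩ Nikolai: 10:30–11:00, 14:00–15:00.
Maya ∩ Ravi ∩ Mina ∩ Nikolai ∩ Noor: (none).
Restricted to 09:30–19:30: (none).
Windows ≥ 90 min: (none).

none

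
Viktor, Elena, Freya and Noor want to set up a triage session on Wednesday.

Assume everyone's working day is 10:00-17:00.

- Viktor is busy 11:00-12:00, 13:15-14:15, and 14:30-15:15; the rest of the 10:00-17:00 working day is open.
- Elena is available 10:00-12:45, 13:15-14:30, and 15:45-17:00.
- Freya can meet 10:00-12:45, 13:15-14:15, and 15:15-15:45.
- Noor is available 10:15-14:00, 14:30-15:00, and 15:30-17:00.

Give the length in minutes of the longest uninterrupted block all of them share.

45 minutes

Viktor free within 10:00–17:00: 10:00–11:00, 12:00–13:15, 14:15–14:30, 15:15–17:00.
Viktor ∩ Elena: 10:00–11:00, 12:00–12:45, 14:15–14:30, 15:45–17:00.
Viktor ∩ Elena ∩ Freya: 10:00–11:00, 12:00–12:45.
Viktor ∩ Elena ∩ Freya ∩ Noor: 10:15–11:00, 12:00–12:45.
Common window lengths: 45, 45 min; longest is 45.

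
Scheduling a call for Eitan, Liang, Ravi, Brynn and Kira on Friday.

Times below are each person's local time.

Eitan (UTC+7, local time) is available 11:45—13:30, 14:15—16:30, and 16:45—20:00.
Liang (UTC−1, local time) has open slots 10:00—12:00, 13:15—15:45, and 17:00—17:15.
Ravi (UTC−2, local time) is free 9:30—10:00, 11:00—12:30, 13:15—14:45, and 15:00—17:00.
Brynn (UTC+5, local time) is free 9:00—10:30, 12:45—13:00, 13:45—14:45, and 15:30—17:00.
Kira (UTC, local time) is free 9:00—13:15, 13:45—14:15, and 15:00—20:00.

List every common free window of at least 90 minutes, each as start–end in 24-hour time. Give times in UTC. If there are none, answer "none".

none

Eitan → UTC: 04:45–06:30, 07:15–09:30, 09:45–13:00.
Liang → UTC: 11:00–13:00, 14:15–16:45, 18:00–18:15.
Ravi → UTC: 11:30–12:00, 13:00–14:30, 15:15–16:45, 17:00–19:00.
Brynn → UTC: 04:00–05:30, 07:45–08:00, 08:45–09:45, 10:30–12:00.
Kira → UTC: 09:00–13:15, 13:45–14:15, 15:00–20:00.
Eitan ∩ Liang: 11:00–13:00.
Eitan ∩ Liang ∩ Ravi: 11:30–12:00.
Eitan ∩ Liang ∩ Ravi ∩ Brynn: 11:30–12:00.
Eitan ∩ Liang ∩ Ravi ∩ Brynn ∩ Kira: 11:30–12:00.
Windows ≥ 90 min: (none).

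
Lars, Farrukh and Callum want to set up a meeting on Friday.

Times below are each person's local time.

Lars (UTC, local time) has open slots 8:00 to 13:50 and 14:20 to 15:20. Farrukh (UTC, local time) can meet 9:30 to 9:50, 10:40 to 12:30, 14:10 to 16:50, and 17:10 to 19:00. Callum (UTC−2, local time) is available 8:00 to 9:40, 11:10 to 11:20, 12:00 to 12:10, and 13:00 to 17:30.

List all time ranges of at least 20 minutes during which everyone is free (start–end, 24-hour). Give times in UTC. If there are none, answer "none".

Lars → UTC: 08:00–13:50, 14:20–15:20.
Farrukh → UTC: 09:30–09:50, 10:40–12:30, 14:10–16:50, 17:10–19:00.
Callum → UTC: 10:00–11:40, 13:10–13:20, 14:00–14:10, 15:00–19:30.
Lars ∩ Farrukh: 09:30–09:50, 10:40–12:30, 14:20–15:20.
Lars ∩ Farrukh ∩ Callum: 10:40–11:40, 15:00–15:20.
Windows ≥ 20 min: 10:40–11:40, 15:00–15:20.

10:40–11:40, 15:00–15:20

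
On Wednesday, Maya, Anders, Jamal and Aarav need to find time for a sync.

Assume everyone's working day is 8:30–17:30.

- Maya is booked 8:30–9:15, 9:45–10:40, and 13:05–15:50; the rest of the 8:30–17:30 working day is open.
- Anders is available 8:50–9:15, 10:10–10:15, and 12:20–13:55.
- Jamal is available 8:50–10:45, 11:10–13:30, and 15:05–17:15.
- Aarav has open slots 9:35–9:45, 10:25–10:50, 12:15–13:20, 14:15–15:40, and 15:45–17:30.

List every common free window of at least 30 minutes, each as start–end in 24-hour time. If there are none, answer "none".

12:20–13:05

Maya free within 08:30–17:30: 09:15–09:45, 10:40–13:05, 15:50–17:30.
Maya ∩ Anders: 12:20–13:05.
Maya ∩ Anders ∩ Jamal: 12:20–13:05.
Maya ∩ Anders ∩ Jamal ∩ Aarav: 12:20–13:05.
Windows ≥ 30 min: 12:20–13:05.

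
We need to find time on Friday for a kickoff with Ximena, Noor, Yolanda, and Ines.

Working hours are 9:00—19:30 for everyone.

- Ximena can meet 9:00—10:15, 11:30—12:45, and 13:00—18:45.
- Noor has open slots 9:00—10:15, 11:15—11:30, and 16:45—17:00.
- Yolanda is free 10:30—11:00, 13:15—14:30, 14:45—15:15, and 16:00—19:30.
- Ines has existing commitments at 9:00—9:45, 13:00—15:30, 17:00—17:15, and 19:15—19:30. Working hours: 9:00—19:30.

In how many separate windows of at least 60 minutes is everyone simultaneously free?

Ines free within 09:00–19:30: 09:45–13:00, 15:30–17:00, 17:15–19:15.
Ximena ∩ Noor: 09:00–10:15, 16:45–17:00.
Ximena ∩ Noor ∩ Yolanda: 16:45–17:00.
Ximena ∩ Noor ∩ Yolanda ∩ Ines: 16:45–17:00.
Windows ≥ 60 min: (none).
That's 0 windows.

0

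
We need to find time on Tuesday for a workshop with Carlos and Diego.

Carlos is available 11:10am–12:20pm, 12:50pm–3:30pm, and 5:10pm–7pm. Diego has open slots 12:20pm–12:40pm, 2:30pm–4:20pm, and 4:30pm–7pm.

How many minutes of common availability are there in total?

Carlos ∩ Diego: 14:30–15:30, 17:10–19:00.
Total common minutes: 60 + 110 = 170.

170 minutes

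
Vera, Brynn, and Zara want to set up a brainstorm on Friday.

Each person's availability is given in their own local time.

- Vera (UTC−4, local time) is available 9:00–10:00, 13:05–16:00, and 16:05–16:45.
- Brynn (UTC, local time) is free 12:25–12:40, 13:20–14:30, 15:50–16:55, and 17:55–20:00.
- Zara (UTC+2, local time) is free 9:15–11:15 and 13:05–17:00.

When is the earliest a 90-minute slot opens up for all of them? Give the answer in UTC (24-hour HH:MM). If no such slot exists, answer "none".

none

Vera → UTC: 13:00–14:00, 17:05–20:00, 20:05–20:45.
Brynn → UTC: 12:25–12:40, 13:20–14:30, 15:50–16:55, 17:55–20:00.
Zara → UTC: 07:15–09:15, 11:05–15:00.
Vera ∩ Brynn: 13:20–14:00, 17:55–20:00.
Vera ∩ Brynn ∩ Zara: 13:20–14:00.
Windows ≥ 90 min: (none).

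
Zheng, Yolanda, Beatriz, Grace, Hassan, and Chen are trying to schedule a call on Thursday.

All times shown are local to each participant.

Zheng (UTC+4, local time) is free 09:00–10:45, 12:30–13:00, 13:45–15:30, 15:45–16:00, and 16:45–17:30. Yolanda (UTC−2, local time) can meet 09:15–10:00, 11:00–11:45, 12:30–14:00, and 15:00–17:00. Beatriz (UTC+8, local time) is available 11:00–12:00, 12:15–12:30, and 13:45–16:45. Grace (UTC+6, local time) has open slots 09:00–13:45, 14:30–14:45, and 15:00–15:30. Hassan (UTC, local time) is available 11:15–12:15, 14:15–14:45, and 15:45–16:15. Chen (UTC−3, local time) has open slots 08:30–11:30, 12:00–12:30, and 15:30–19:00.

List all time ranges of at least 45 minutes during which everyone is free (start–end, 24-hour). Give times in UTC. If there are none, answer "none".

Zheng → UTC: 05:00–06:45, 08:30–09:00, 09:45–11:30, 11:45–12:00, 12:45–13:30.
Yolanda → UTC: 11:15–12:00, 13:00–13:45, 14:30–16:00, 17:00–19:00.
Beatriz → UTC: 03:00–04:00, 04:15–04:30, 05:45–08:45.
Grace → UTC: 03:00–07:45, 08:30–08:45, 09:00–09:30.
Hassan → UTC: 11:15–12:15, 14:15–14:45, 15:45–16:15.
Chen → UTC: 11:30–14:30, 15:00–15:30, 18:30–22:00.
Zheng ∩ Yolanda: 11:15–11:30, 11:45–12:00, 13:00–13:30.
Zheng ∩ Yolanda ∩ Beatriz: (none).
Zheng ∩ Yolanda ∩ Beatriz ∩ Grace: (none).
Zheng ∩ Yolanda ∩ Beatriz ∩ Grace ∩ Hassan: (none).
Zheng ∩ Yolanda ∩ Beatriz ∩ Grace ∩ Hassan ∩ Chen: (none).
Windows ≥ 45 min: (none).

none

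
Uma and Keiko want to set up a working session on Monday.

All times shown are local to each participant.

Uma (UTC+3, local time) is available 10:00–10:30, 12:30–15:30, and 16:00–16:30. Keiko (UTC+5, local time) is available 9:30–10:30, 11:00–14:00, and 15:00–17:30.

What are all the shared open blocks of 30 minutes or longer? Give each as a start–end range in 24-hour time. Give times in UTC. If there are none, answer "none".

Uma → UTC: 07:00–07:30, 09:30–12:30, 13:00–13:30.
Keiko → UTC: 04:30–05:30, 06:00–09:00, 10:00–12:30.
Uma ∩ Keiko: 07:00–07:30, 10:00–12:30.
Windows ≥ 30 min: 07:00–07:30, 10:00–12:30.

07:00–07:30, 10:00–12:30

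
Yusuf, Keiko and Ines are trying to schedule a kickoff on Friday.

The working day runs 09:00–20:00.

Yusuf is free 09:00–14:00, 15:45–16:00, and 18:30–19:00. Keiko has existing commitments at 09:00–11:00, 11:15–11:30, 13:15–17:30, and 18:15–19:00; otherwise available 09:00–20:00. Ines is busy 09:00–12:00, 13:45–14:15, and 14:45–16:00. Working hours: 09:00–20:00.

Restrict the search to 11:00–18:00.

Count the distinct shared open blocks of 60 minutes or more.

1

Keiko free within 09:00–20:00: 11:00–11:15, 11:30–13:15, 17:30–18:15, 19:00–20:00.
Ines free within 09:00–20:00: 12:00–13:45, 14:15–14:45, 16:00–20:00.
Yusuf ∩ Keiko: 11:00–11:15, 11:30–13:15.
Yusuf ∩ Keiko ∩ Ines: 12:00–13:15.
Restricted to 11:00–18:00: 12:00–13:15.
Windows ≥ 60 min: 12:00–13:15.
That's 1 window.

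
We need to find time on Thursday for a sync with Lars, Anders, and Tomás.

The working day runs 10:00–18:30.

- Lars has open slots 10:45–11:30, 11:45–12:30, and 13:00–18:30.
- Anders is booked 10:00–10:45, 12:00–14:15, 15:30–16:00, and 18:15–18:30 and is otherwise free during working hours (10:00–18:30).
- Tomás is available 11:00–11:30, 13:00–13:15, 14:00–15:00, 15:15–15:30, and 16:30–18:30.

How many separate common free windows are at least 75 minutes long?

Anders free within 10:00–18:30: 10:45–12:00, 14:15–15:30, 16:00–18:15.
Lars ∩ Anders: 10:45–11:30, 11:45–12:00, 14:15–15:30, 16:00–18:15.
Lars ∩ Anders ∩ Tomás: 11:00–11:30, 14:15–15:00, 15:15–15:30, 16:30–18:15.
Windows ≥ 75 min: 16:30–18:15.
That's 1 window.

1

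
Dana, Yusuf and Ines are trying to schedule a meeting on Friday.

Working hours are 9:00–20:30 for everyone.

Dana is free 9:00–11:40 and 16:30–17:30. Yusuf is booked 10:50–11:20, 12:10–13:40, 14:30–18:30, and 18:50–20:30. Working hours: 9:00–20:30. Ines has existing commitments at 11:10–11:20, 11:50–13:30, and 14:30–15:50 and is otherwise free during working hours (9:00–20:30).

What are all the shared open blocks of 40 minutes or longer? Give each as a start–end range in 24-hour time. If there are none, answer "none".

Yusuf free within 09:00–20:30: 09:00–10:50, 11:20–12:10, 13:40–14:30, 18:30–18:50.
Ines free within 09:00–20:30: 09:00–11:10, 11:20–11:50, 13:30–14:30, 15:50–20:30.
Dana ∩ Yusuf: 09:00–10:50, 11:20–11:40.
Dana ∩ Yusuf ∩ Ines: 09:00–10:50, 11:20–11:40.
Windows ≥ 40 min: 09:00–10:50.

09:00–10:50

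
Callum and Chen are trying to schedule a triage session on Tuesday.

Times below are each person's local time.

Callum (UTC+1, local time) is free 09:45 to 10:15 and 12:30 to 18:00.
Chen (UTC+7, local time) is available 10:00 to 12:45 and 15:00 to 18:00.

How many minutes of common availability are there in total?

Callum → UTC: 08:45–09:15, 11:30–17:00.
Chen → UTC: 03:00–05:45, 08:00–11:00.
Callum ∩ Chen: 08:45–09:15.
Total common minutes: 30.

30 minutes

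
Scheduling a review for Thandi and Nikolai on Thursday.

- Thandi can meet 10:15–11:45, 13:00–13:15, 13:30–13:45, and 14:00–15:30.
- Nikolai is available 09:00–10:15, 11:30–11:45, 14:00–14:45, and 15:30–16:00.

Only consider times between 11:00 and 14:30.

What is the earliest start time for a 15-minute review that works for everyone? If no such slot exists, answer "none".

Thandi ∩ Nikolai: 11:30–11:45, 14:00–14:45.
Restricted to 11:00–14:30: 11:30–11:45, 14:00–14:30.
Windows ≥ 15 min: 11:30–11:45, 14:00–14:30.
Earliest such window starts at 11:30.

11:30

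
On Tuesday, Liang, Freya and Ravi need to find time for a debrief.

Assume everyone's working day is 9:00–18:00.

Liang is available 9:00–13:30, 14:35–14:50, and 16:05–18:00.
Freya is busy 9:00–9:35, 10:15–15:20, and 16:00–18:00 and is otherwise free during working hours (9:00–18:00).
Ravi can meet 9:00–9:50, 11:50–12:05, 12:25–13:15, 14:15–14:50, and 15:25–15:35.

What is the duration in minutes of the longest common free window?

15 minutes

Freya free within 09:00–18:00: 09:35–10:15, 15:20–16:00.
Liang ∩ Freya: 09:35–10:15.
Liang ∩ Freya ∩ Ravi: 09:35–09:50.
Single common window of 15 minutes.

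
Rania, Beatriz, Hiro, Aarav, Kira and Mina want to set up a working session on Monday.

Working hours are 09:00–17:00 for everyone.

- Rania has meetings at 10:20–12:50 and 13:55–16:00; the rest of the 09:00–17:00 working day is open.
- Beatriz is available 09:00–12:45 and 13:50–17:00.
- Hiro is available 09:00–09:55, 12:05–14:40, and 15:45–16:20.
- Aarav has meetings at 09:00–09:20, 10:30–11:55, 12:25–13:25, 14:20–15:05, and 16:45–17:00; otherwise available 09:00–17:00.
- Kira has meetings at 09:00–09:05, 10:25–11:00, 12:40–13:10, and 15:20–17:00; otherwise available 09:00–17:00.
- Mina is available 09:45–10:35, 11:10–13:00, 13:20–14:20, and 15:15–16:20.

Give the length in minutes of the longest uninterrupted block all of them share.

Rania free within 09:00–17:00: 09:00–10:20, 12:50–13:55, 16:00–17:00.
Aarav free within 09:00–17:00: 09:20–10:30, 11:55–12:25, 13:25–14:20, 15:05–16:45.
Kira free within 09:00–17:00: 09:05–10:25, 11:00–12:40, 13:10–15:20.
Rania ∩ Beatriz: 09:00–10:20, 13:50–13:55, 16:00–17:00.
Rania ∩ Beatriz ∩ Hiro: 09:00–09:55, 13:50–13:55, 16:00–16:20.
Rania ∩ Beatriz ∩ Hiro ∩ Aarav: 09:20–09:55, 13:50–13:55, 16:00–16:20.
Rania ∩ Beatriz ∩ Hiro ∩ Aarav ∩ Kira: 09:20–09:55, 13:50–13:55.
Rania ∩ Beatriz ∩ Hiro ∩ Aarav ∩ Kira ∩ Mina: 09:45–09:55, 13:50–13:55.
Common window lengths: 10, 5 min; longest is 10.

10 minutes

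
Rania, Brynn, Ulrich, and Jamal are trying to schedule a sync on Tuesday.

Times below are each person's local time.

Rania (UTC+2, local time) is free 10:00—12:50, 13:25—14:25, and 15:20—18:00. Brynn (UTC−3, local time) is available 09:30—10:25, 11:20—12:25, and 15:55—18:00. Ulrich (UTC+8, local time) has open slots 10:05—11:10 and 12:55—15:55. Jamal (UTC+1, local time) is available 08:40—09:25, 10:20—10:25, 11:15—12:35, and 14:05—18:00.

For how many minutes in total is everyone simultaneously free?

0 minutes

Rania → UTC: 08:00–10:50, 11:25–12:25, 13:20–16:00.
Brynn → UTC: 12:30–13:25, 14:20–15:25, 18:55–21:00.
Ulrich → UTC: 02:05–03:10, 04:55–07:55.
Jamal → UTC: 07:40–08:25, 09:20–09:25, 10:15–11:35, 13:05–17:00.
Rania ∩ Brynn: 13:20–13:25, 14:20–15:25.
Rania ∩ Brynn ∩ Ulrich: (none).
Rania ∩ Brynn ∩ Ulrich ∩ Jamal: (none).
Total common minutes: 0.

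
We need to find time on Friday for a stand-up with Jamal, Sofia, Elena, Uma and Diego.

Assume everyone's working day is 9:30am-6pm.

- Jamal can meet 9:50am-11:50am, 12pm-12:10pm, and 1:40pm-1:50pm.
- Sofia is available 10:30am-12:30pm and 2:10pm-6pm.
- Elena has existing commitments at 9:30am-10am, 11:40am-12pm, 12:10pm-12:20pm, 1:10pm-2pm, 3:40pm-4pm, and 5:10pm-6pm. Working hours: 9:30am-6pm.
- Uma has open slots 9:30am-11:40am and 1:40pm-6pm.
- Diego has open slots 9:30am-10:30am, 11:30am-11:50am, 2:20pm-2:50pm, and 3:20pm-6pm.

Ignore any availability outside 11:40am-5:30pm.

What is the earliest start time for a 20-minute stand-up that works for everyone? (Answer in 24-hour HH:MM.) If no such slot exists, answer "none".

Elena free within 09:30–18:00: 10:00–11:40, 12:00–12:10, 12:20–13:10, 14:00–15:40, 16:00–17:10.
Jamal ∩ Sofia: 10:30–11:50, 12:00–12:10.
Jamal ∩ Sofia ∩ Elena: 10:30–11:40, 12:00–12:10.
Jamal ∩ Sofia ∩ Elena ∩ Uma: 10:30–11:40.
Jamal ∩ Sofia ∩ Elena ∩ Uma ∩ Diego: 11:30–11:40.
Restricted to 11:40–17:30: (none).
Windows ≥ 20 min: (none).

none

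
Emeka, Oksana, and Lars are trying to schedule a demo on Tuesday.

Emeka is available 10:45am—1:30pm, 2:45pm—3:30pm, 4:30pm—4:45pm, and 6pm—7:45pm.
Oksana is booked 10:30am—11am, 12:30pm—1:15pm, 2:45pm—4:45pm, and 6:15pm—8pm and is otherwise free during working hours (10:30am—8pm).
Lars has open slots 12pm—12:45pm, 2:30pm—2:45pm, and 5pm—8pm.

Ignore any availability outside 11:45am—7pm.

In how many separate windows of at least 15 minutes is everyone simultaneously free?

Oksana free within 10:30–20:00: 11:00–12:30, 13:15–14:45, 16:45–18:15.
Emeka ∩ Oksana: 11:00–12:30, 13:15–13:30, 18:00–18:15.
Emeka ∩ Oksana ∩ Lars: 12:00–12:30, 18:00–18:15.
Restricted to 11:45–19:00: 12:00–12:30, 18:00–18:15.
Windows ≥ 15 min: 12:00–12:30, 18:00–18:15.
That's 2 windows.

2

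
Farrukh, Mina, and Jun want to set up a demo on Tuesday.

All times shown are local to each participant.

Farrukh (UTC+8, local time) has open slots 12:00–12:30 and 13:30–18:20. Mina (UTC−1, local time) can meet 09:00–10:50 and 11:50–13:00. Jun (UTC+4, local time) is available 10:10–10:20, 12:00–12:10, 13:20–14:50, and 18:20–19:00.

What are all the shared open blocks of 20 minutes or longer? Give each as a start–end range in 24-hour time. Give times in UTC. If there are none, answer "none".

10:00–10:20

Farrukh → UTC: 04:00–04:30, 05:30–10:20.
Mina → UTC: 10:00–11:50, 12:50–14:00.
Jun → UTC: 06:10–06:20, 08:00–08:10, 09:20–10:50, 14:20–15:00.
Farrukh ∩ Mina: 10:00–10:20.
Farrukh ∩ Mina ∩ Jun: 10:00–10:20.
Windows ≥ 20 min: 10:00–10:20.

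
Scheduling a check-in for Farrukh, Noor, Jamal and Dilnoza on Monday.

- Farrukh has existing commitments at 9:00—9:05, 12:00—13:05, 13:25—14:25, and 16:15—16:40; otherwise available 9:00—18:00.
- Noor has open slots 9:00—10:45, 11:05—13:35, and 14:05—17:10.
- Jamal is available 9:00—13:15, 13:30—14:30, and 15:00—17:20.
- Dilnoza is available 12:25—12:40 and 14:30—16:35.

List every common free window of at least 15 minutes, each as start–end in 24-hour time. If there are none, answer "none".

Farrukh free within 09:00–18:00: 09:05–12:00, 13:05–13:25, 14:25–16:15, 16:40–18:00.
Farrukh ∩ Noor: 09:05–10:45, 11:05–12:00, 13:05–13:25, 14:25–16:15, 16:40–17:10.
Farrukh ∩ Noor ∩ Jamal: 09:05–10:45, 11:05–12:00, 13:05–13:15, 14:25–14:30, 15:00–16:15, 16:40–17:10.
Farrukh ∩ Noor ∩ Jamal ∩ Dilnoza: 15:00–16:15.
Windows ≥ 15 min: 15:00–16:15.

15:00–16:15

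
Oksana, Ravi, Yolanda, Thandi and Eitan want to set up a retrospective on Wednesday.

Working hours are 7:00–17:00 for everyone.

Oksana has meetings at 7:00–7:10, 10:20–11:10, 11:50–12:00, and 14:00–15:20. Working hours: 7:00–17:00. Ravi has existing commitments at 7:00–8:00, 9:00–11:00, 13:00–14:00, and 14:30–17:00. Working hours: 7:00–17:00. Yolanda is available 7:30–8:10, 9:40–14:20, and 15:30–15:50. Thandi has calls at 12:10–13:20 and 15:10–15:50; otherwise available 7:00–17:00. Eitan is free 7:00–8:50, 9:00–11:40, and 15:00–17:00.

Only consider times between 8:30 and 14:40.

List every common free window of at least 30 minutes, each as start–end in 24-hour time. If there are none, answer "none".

11:10–11:40

Oksana free within 07:00–17:00: 07:10–10:20, 11:10–11:50, 12:00–14:00, 15:20–17:00.
Ravi free within 07:00–17:00: 08:00–09:00, 11:00–13:00, 14:00–14:30.
Thandi free within 07:00–17:00: 07:00–12:10, 13:20–15:10, 15:50–17:00.
Oksana ∩ Ravi: 08:00–09:00, 11:10–11:50, 12:00–13:00.
Oksana ∩ Ravi ∩ Yolanda: 08:00–08:10, 11:10–11:50, 12:00–13:00.
Oksana ∩ Ravi ∩ Yolanda ∩ Thandi: 08:00–08:10, 11:10–11:50, 12:00–12:10.
Oksana ∩ Ravi ∩ Yolanda ∩ Thandi ∩ Eitan: 08:00–08:10, 11:10–11:40.
Restricted to 08:30–14:40: 11:10–11:40.
Windows ≥ 30 min: 11:10–11:40.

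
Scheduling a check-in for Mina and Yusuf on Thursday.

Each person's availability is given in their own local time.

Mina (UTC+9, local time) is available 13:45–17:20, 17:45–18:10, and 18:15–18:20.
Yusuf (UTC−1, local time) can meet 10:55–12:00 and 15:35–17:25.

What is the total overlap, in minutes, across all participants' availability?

Mina → UTC: 04:45–08:20, 08:45–09:10, 09:15–09:20.
Yusuf → UTC: 11:55–13:00, 16:35–18:25.
Mina ∩ Yusuf: (none).
Total common minutes: 0.

0 minutes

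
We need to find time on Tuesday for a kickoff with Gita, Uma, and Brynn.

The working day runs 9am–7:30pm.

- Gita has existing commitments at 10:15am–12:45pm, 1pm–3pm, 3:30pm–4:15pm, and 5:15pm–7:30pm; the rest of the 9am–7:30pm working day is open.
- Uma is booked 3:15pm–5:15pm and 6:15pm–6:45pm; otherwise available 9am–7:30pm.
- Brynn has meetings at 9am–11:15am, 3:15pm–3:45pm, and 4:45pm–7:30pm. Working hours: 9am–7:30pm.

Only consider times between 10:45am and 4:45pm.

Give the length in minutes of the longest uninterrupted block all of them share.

Gita free within 09:00–19:30: 09:00–10:15, 12:45–13:00, 15:00–15:30, 16:15–17:15.
Uma free within 09:00–19:30: 09:00–15:15, 17:15–18:15, 18:45–19:30.
Brynn free within 09:00–19:30: 11:15–15:15, 15:45–16:45.
Gita ∩ Uma: 09:00–10:15, 12:45–13:00, 15:00–15:15.
Gita ∩ Uma ∩ Brynn: 12:45–13:00, 15:00–15:15.
Restricted to 10:45–16:45: 12:45–13:00, 15:00–15:15.
Common window lengths: 15, 15 min; longest is 15.

15 minutes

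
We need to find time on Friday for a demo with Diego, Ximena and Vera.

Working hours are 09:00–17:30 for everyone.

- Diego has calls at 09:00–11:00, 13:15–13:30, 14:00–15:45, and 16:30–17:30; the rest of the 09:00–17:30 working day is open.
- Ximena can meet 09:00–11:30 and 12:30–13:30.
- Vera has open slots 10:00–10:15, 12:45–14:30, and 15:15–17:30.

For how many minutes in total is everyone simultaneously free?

Diego free within 09:00–17:30: 11:00–13:15, 13:30–14:00, 15:45–16:30.
Diego ∩ Ximena: 11:00–11:30, 12:30–13:15.
Diego ∩ Ximena ∩ Vera: 12:45–13:15.
Total common minutes: 30.

30 minutes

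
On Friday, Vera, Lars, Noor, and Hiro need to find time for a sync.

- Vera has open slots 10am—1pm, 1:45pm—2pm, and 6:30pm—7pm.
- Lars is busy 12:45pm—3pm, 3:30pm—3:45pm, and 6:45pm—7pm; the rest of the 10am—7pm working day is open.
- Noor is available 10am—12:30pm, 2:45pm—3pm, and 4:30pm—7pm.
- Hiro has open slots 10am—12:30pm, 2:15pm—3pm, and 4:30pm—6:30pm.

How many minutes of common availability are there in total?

150 minutes

Lars free within 10:00–19:00: 10:00–12:45, 15:00–15:30, 15:45–18:45.
Vera ∩ Lars: 10:00–12:45, 18:30–18:45.
Vera ∩ Lars ∩ Noor: 10:00–12:30, 18:30–18:45.
Vera ∩ Lars ∩ Noor ∩ Hiro: 10:00–12:30.
Total common minutes: 150.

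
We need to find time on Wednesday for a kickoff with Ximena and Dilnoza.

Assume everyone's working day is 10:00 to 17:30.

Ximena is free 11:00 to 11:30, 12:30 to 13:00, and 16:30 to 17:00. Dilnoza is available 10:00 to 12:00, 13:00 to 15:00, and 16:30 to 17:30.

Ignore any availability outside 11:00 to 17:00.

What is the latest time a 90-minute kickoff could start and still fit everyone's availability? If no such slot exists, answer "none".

none

Ximena ∩ Dilnoza: 11:00–11:30, 16:30–17:00.
Restricted to 11:00–17:00: 11:00–11:30, 16:30–17:00.
Windows ≥ 90 min: (none).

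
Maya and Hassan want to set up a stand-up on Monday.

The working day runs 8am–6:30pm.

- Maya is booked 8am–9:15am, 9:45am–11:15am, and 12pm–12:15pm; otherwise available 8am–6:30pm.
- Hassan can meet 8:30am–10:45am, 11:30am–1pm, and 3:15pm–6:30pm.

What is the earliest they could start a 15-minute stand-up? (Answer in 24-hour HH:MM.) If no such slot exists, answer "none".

Maya free within 08:00–18:30: 09:15–09:45, 11:15–12:00, 12:15–18:30.
Maya ∩ Hassan: 09:15–09:45, 11:30–12:00, 12:15–13:00, 15:15–18:30.
Windows ≥ 15 min: 09:15–09:45, 11:30–12:00, 12:15–13:00, 15:15–18:30.
Earliest such window starts at 09:15.

09:15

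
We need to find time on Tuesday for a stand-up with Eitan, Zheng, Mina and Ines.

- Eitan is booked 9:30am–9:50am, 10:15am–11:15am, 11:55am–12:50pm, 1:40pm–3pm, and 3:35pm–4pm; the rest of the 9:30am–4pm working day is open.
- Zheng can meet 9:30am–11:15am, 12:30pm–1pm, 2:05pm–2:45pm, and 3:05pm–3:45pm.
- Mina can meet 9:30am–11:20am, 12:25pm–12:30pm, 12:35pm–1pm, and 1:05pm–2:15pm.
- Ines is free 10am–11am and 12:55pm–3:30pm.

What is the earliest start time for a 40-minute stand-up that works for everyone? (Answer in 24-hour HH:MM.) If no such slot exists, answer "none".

none

Eitan free within 09:30–16:00: 09:50–10:15, 11:15–11:55, 12:50–13:40, 15:00–15:35.
Eitan ∩ Zheng: 09:50–10:15, 12:50–13:00, 15:05–15:35.
Eitan ∩ Zheng ∩ Mina: 09:50–10:15, 12:50–13:00.
Eitan ∩ Zheng ∩ Mina ∩ Ines: 10:00–10:15, 12:55–13:00.
Windows ≥ 40 min: (none).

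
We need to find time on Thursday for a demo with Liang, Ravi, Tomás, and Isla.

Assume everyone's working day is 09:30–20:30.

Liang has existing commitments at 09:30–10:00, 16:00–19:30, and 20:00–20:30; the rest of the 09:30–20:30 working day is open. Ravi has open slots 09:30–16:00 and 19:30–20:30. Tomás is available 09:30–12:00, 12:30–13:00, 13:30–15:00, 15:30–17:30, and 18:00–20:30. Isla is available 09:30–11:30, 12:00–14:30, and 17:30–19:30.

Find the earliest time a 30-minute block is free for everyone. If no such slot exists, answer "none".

10:00

Liang free within 09:30–20:30: 10:00–16:00, 19:30–20:00.
Liang ∩ Ravi: 10:00–16:00, 19:30–20:00.
Liang ∩ Ravi ∩ Tomás: 10:00–12:00, 12:30–13:00, 13:30–15:00, 15:30–16:00, 19:30–20:00.
Liang ∩ Ravi ∩ Tomás ∩ Isla: 10:00–11:30, 12:30–13:00, 13:30–14:30.
Windows ≥ 30 min: 10:00–11:30, 12:30–13:00, 13:30–14:30.
Earliest such window starts at 10:00.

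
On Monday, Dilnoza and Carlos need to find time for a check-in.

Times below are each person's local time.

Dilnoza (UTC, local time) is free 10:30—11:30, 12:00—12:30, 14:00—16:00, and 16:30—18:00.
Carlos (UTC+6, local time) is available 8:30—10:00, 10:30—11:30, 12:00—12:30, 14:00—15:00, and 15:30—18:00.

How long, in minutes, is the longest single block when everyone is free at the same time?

60 minutes

Dilnoza → UTC: 10:30–11:30, 12:00–12:30, 14:00–16:00, 16:30–18:00.
Carlos → UTC: 02:30–04:00, 04:30–05:30, 06:00–06:30, 08:00–09:00, 09:30–12:00.
Dilnoza ∩ Carlos: 10:30–11:30.
Single common window of 60 minutes.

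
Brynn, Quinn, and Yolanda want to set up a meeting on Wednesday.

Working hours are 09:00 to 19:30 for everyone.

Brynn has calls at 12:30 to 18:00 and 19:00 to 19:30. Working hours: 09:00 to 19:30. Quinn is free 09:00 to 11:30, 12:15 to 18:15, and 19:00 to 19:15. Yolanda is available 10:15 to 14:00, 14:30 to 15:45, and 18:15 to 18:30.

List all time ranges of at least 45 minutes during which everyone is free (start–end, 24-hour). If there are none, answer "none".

Brynn free within 09:00–19:30: 09:00–12:30, 18:00–19:00.
Brynn ∩ Quinn: 09:00–11:30, 12:15–12:30, 18:00–18:15.
Brynn ∩ Quinn ∩ Yolanda: 10:15–11:30, 12:15–12:30.
Windows ≥ 45 min: 10:15–11:30.

10:15–11:30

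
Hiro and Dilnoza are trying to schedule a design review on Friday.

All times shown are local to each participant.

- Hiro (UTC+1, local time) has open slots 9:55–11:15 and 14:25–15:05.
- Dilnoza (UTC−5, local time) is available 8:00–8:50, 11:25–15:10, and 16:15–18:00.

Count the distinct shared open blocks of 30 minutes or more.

0

Hiro → UTC: 08:55–10:15, 13:25–14:05.
Dilnoza → UTC: 13:00–13:50, 16:25–20:10, 21:15–23:00.
Hiro ∩ Dilnoza: 13:25–13:50.
Windows ≥ 30 min: (none).
That's 0 windows.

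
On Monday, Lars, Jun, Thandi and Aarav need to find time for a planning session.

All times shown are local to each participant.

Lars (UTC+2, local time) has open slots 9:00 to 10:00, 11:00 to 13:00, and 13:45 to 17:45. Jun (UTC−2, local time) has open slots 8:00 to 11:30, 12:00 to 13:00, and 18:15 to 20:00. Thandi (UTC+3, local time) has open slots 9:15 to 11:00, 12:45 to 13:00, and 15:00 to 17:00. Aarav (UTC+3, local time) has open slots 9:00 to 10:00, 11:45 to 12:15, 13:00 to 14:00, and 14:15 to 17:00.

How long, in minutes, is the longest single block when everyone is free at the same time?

Lars → UTC: 07:00–08:00, 09:00–11:00, 11:45–15:45.
Jun → UTC: 10:00–13:30, 14:00–15:00, 20:15–22:00.
Thandi → UTC: 06:15–08:00, 09:45–10:00, 12:00–14:00.
Aarav → UTC: 06:00–07:00, 08:45–09:15, 10:00–11:00, 11:15–14:00.
Lars ∩ Jun: 10:00–11:00, 11:45–13:30, 14:00–15:00.
Lars ∩ Jun ∩ Thandi: 12:00–13:30.
Lars ∩ Jun ∩ Thandi ∩ Aarav: 12:00–13:30.
Single common window of 90 minutes.

90 minutes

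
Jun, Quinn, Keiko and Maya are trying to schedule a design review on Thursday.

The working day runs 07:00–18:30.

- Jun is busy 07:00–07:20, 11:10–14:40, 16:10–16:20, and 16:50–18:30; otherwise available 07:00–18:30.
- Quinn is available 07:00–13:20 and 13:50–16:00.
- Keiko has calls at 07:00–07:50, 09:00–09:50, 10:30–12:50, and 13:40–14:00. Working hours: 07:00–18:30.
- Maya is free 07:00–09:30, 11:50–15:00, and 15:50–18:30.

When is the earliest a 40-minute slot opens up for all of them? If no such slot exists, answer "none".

Jun free within 07:00–18:30: 07:20–11:10, 14:40–16:10, 16:20–16:50.
Keiko free within 07:00–18:30: 07:50–09:00, 09:50–10:30, 12:50–13:40, 14:00–18:30.
Jun ∩ Quinn: 07:20–11:10, 14:40–16:00.
Jun ∩ Quinn ∩ Keiko: 07:50–09:00, 09:50–10:30, 14:40–16:00.
Jun ∩ Quinn ∩ Keiko ∩ Maya: 07:50–09:00, 14:40–15:00, 15:50–16:00.
Windows ≥ 40 min: 07:50–09:00.
Earliest such window starts at 07:50.

07:50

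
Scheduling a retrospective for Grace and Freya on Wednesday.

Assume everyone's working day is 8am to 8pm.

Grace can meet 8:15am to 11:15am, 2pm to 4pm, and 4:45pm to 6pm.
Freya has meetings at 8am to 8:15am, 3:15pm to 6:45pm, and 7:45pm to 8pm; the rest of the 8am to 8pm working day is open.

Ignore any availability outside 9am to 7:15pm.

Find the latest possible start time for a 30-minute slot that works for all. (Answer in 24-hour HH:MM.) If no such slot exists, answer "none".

Freya free within 08:00–20:00: 08:15–15:15, 18:45–19:45.
Grace ∩ Freya: 08:15–11:15, 14:00–15:15.
Restricted to 09:00–19:15: 09:00–11:15, 14:00–15:15.
Windows ≥ 30 min: 09:00–11:15, 14:00–15:15.
Latest start in the last window 14:00–15:15 is 15:15 − 30 min = 14:45.

14:45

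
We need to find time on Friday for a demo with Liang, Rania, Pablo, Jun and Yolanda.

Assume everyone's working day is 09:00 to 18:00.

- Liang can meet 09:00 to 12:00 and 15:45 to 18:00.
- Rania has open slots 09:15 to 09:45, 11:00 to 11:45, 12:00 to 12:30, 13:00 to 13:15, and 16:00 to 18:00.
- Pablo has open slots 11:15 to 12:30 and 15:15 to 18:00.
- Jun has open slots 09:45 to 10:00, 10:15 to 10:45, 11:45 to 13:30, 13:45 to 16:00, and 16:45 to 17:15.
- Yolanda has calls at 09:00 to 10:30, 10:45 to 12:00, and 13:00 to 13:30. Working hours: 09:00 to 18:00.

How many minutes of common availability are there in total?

Yolanda free within 09:00–18:00: 10:30–10:45, 12:00–13:00, 13:30–18:00.
Liang ∩ Rania: 09:15–09:45, 11:00–11:45, 16:00–18:00.
Liang ∩ Rania ∩ Pablo: 11:15–11:45, 16:00–18:00.
Liang ∩ Rania ∩ Pablo ∩ Jun: 16:45–17:15.
Liang ∩ Rania ∩ Pablo ∩ Jun ∩ Yolanda: 16:45–17:15.
Total common minutes: 30.

30 minutes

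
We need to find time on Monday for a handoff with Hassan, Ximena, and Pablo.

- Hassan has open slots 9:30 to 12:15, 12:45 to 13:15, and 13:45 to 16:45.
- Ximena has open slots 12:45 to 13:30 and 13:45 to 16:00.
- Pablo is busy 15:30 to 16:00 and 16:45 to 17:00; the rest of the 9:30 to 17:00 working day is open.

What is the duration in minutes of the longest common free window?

105 minutes

Pablo free within 09:30–17:00: 09:30–15:30, 16:00–16:45.
Hassan ∩ Ximena: 12:45–13:15, 13:45–16:00.
Hassan ∩ Ximena ∩ Pablo: 12:45–13:15, 13:45–15:30.
Common window lengths: 30, 105 min; longest is 105.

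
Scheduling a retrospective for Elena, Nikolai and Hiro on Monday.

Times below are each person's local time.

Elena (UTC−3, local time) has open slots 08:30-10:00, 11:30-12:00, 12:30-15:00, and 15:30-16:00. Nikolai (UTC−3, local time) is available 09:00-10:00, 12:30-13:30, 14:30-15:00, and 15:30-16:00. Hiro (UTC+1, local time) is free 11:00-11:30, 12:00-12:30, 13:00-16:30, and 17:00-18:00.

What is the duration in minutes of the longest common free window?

60 minutes

Elena → UTC: 11:30–13:00, 14:30–15:00, 15:30–18:00, 18:30–19:00.
Nikolai → UTC: 12:00–13:00, 15:30–16:30, 17:30–18:00, 18:30–19:00.
Hiro → UTC: 10:00–10:30, 11:00–11:30, 12:00–15:30, 16:00–17:00.
Elena ∩ Nikolai: 12:00–13:00, 15:30–16:30, 17:30–18:00, 18:30–19:00.
Elena ∩ Nikolai ∩ Hiro: 12:00–13:00, 16:00–16:30.
Common window lengths: 60, 30 min; longest is 60.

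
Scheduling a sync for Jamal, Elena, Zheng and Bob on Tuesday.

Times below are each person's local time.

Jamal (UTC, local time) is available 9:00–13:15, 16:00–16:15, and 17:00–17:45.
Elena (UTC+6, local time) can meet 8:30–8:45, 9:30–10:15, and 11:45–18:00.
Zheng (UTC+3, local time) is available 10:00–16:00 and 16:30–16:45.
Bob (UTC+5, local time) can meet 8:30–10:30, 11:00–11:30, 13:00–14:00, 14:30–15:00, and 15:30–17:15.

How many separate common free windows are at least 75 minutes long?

1

Jamal → UTC: 09:00–13:15, 16:00–16:15, 17:00–17:45.
Elena → UTC: 02:30–02:45, 03:30–04:15, 05:45–12:00.
Zheng → UTC: 07:00–13:00, 13:30–13:45.
Bob → UTC: 03:30–05:30, 06:00–06:30, 08:00–09:00, 09:30–10:00, 10:30–12:15.
Jamal ∩ Elena: 09:00–12:00.
Jamal ∩ Elena ∩ Zheng: 09:00–12:00.
Jamal ∩ Elena ∩ Zheng ∩ Bob: 09:30–10:00, 10:30–12:00.
Windows ≥ 75 min: 10:30–12:00.
That's 1 window.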